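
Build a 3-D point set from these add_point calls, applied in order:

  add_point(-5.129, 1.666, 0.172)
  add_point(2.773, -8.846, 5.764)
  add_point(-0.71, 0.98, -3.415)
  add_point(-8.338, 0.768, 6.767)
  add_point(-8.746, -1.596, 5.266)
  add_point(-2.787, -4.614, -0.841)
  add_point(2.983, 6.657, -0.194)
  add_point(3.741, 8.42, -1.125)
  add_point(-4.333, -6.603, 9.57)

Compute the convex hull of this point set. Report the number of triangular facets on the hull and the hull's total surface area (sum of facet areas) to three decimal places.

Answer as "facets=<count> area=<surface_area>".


Hull vertices (8/9): indices [0, 1, 2, 3, 4, 5, 7, 8].

Per-facet area ½‖(b−a)×(c−a)‖:
  f1: (p2, p1, p7) → 59.5304
  f2: (p5, p2, p1) → 27.6404
  f3: (p8, p1, p7) → 77.8270
  f4: (p8, p5, p4) → 35.1336
  f5: (p8, p5, p1) → 38.4159
  f6: (p0, p2, p7) → 25.5063
  f7: (p0, p5, p4) → 23.6402
  f8: (p0, p5, p2) → 17.1432
  f9: (p3, p8, p4) → 11.0936
  f10: (p3, p8, p7) → 70.6359
  f11: (p3, p0, p4) → 9.9423
  f12: (p3, p0, p7) → 35.4327
Σ area = 431.941

Euler: V−E+F = 8−18+12 = 2.

facets=12 area=431.941


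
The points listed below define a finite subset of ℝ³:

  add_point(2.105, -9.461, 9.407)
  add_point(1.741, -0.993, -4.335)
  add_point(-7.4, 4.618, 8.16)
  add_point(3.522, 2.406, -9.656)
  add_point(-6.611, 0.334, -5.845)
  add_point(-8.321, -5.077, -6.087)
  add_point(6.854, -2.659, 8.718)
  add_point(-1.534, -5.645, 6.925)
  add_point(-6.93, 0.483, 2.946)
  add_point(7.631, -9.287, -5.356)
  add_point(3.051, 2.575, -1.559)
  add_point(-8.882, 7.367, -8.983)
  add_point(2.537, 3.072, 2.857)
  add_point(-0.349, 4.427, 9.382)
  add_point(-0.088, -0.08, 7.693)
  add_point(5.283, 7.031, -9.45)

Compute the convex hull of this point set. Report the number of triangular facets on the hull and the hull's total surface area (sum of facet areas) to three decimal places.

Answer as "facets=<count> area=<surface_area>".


Extreme-point indices: [0, 2, 3, 5, 6, 7, 9, 11, 13, 15] — 10 of 16 on the boundary.

Triangle areas on the boundary:
  f1: (p5, p3, p11) → 78.7544
  f2: (p5, p3, p9) → 90.8727
  f3: (p5, p0, p9) → 124.4026
  f4: (p6, p0, p9) → 62.8631
  f5: (p6, p13, p0) → 41.5993
  f6: (p2, p13, p0) → 49.4808
  f7: (p2, p13, p11) → 60.2933
  f8: (p2, p5, p11) → 103.0647
  f9: (p15, p6, p13) → 98.8847
  f10: (p15, p3, p11) → 33.1218
  f11: (p15, p13, p11) → 133.5316
  f12: (p15, p3, p9) → 22.9683
  f13: (p15, p6, p9) → 129.6767
  f14: (p7, p5, p0) → 30.9275
  f15: (p7, p2, p0) → 19.3525
  f16: (p7, p2, p5) → 86.0174
Σ area = 1165.811

Euler characteristic 10−24+16 = 2 ✓

facets=16 area=1165.811


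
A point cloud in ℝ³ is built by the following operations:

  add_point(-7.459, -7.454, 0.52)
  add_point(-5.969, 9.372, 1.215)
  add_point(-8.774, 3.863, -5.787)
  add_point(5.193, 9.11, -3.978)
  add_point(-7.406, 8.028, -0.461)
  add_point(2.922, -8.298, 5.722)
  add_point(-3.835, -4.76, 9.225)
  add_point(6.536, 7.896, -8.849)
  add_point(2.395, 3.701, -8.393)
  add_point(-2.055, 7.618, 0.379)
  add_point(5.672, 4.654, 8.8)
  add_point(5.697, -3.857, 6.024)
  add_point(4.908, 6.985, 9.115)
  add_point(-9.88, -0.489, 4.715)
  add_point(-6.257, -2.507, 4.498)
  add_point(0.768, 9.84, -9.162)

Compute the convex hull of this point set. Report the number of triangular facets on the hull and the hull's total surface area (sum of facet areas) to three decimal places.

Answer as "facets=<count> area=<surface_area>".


14 of the 16 inputs are extreme points: [0, 1, 2, 3, 4, 5, 6, 7, 8, 10, 11, 12, 13, 15].

Triangle areas on the boundary:
  f1: (p12, p6, p13) → 63.4458
  f2: (p0, p6, p13) → 34.4903
  f3: (p0, p6, p5) → 40.4141
  f4: (p1, p12, p13) → 76.1369
  f5: (p10, p6, p5) → 53.7862
  f6: (p10, p12, p6) → 14.8693
  f7: (p10, p12, p7) → 22.2051
  f8: (p8, p5, p7) → 47.5030
  f9: (p8, p0, p5) → 98.2730
  f10: (p3, p12, p7) → 15.5031
  f11: (p3, p1, p12) → 73.6598
  f12: (p4, p1, p13) → 12.8881
  f13: (p11, p5, p7) → 43.0208
  f14: (p11, p10, p7) → 79.6980
  f15: (p11, p10, p5) → 13.3954
  f16: (p2, p8, p0) → 74.6841
  f17: (p2, p0, p13) → 47.7474
  f18: (p2, p4, p13) → 34.9657
  f19: (p15, p8, p7) → 16.2439
  f20: (p15, p2, p8) → 35.6715
  f21: (p15, p2, p4) → 39.2927
  f22: (p15, p4, p1) → 15.6033
  f23: (p15, p3, p7) → 15.2436
  f24: (p15, p3, p1) → 40.6538
Σ area = 1009.395

Euler: V−E+F = 14−36+24 = 2.

facets=24 area=1009.395


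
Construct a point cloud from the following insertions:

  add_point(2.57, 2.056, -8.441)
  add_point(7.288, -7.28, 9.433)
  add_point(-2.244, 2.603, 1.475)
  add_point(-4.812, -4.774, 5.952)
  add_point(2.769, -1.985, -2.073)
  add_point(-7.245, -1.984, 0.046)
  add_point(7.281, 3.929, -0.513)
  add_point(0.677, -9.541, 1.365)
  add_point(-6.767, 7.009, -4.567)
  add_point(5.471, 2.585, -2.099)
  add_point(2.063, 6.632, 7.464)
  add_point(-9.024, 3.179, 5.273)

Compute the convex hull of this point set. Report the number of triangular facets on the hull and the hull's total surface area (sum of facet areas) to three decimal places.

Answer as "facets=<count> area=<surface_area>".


facets=14 area=799.060

Points on the hull: [0, 1, 3, 5, 6, 7, 8, 10, 11] (9 of 12).

Triangle areas on the boundary:
  f1: (p0, p7, p1) → 79.1373
  f2: (p10, p1, p11) → 88.2885
  f3: (p3, p1, p11) → 44.8805
  f4: (p3, p7, p1) → 45.5111
  f5: (p5, p0, p7) → 72.7335
  f6: (p5, p3, p11) → 25.6366
  f7: (p5, p3, p7) → 29.9579
  f8: (p8, p10, p11) → 63.2505
  f9: (p8, p5, p11) → 36.7067
  f10: (p8, p5, p0) → 55.8584
  f11: (p6, p0, p1) → 64.2942
  f12: (p6, p10, p1) → 70.0771
  f13: (p6, p8, p0) → 52.9284
  f14: (p6, p8, p10) → 69.7996
Σ area = 799.060

Check V−E+F: 9 − 21 + 14 = 2.


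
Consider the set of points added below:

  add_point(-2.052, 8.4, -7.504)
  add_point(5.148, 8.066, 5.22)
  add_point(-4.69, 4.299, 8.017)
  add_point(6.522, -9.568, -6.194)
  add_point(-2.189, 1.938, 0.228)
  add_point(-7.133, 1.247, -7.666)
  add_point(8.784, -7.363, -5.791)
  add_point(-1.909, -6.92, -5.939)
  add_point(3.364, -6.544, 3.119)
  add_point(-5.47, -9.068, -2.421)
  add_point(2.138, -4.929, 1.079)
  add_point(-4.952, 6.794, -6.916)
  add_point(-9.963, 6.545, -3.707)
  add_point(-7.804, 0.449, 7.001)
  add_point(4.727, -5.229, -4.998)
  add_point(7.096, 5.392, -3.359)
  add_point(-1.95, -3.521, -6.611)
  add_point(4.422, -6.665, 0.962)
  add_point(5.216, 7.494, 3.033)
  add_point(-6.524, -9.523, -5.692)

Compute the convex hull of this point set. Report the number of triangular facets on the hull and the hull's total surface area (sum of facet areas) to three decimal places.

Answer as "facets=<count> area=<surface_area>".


Extreme-point indices: [0, 1, 2, 3, 5, 6, 8, 9, 11, 12, 13, 15, 19] — 13 of 20 on the boundary.

Area of each hull facet:
  f1: (p15, p0, p6) → 65.0638
  f2: (p1, p0, p12) → 65.4566
  f3: (p1, p2, p12) → 70.9205
  f4: (p1, p15, p0) → 47.9548
  f5: (p1, p15, p6) → 52.6814
  f6: (p11, p0, p12) → 5.4585
  f7: (p5, p11, p0) → 6.8965
  f8: (p5, p19, p12) → 30.1078
  f9: (p5, p11, p12) → 17.1899
  f10: (p8, p1, p6) → 77.0533
  f11: (p8, p1, p2) → 73.8415
  f12: (p3, p5, p19) → 71.4901
  f13: (p3, p8, p6) → 16.2994
  f14: (p3, p0, p6) → 30.2034
  f15: (p3, p5, p0) → 76.6046
  f16: (p13, p8, p2) → 34.6635
  f17: (p13, p2, p12) → 31.4802
  f18: (p13, p19, p12) → 94.5941
  f19: (p9, p13, p19) → 16.9716
  f20: (p9, p13, p8) → 67.4144
  f21: (p9, p3, p19) → 21.8075
  f22: (p9, p3, p8) → 52.9197
Σ area = 1027.073

Euler characteristic 13−33+22 = 2 ✓

facets=22 area=1027.073


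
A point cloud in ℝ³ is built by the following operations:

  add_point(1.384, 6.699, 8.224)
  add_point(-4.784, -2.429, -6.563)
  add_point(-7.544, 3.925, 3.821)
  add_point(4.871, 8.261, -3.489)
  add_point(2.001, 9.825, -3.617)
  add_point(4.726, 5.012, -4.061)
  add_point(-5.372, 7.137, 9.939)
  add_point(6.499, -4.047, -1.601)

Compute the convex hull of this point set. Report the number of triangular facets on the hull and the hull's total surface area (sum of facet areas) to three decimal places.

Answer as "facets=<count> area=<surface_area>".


facets=12 area=546.537

Points on the hull: [0, 1, 2, 3, 4, 5, 6, 7] (8 of 8).

Per-facet area ½‖(b−a)×(c−a)‖:
  f1: (p1, p7, p2) → 77.4257
  f2: (p1, p4, p2) → 77.2537
  f3: (p5, p1, p7) → 54.5601
  f4: (p5, p1, p4) → 33.7662
  f5: (p6, p7, p2) → 60.0486
  f6: (p6, p0, p7) → 46.0120
  f7: (p6, p4, p2) → 48.6693
  f8: (p6, p0, p4) → 41.2317
  f9: (p3, p0, p4) → 19.9205
  f10: (p3, p5, p4) → 4.8883
  f11: (p3, p0, p7) → 75.2766
  f12: (p3, p5, p7) → 7.4839
Σ area = 546.537

Check V−E+F: 8 − 18 + 12 = 2.


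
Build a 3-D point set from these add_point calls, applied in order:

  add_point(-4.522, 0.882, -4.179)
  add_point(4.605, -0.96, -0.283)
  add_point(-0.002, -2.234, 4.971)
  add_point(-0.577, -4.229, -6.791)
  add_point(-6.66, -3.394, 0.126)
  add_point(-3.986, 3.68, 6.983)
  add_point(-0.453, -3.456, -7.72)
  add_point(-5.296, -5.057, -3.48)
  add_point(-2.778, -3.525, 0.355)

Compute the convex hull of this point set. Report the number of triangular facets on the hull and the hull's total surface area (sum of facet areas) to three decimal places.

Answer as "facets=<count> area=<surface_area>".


facets=12 area=289.351

Points on the hull: [0, 1, 2, 3, 4, 5, 6, 7] (8 of 9).

Per-facet area ½‖(b−a)×(c−a)‖:
  f1: (p0, p5, p4) → 32.6785
  f2: (p0, p5, p1) → 53.9696
  f3: (p0, p6, p1) → 31.2227
  f4: (p2, p5, p4) → 30.4040
  f5: (p2, p5, p1) → 24.0418
  f6: (p3, p6, p1) → 5.2356
  f7: (p3, p2, p1) → 31.5947
  f8: (p7, p3, p2) → 30.1778
  f9: (p7, p2, p4) → 16.6776
  f10: (p7, p3, p6) → 2.8089
  f11: (p7, p0, p4) → 12.2607
  f12: (p7, p0, p6) → 18.2794
Σ area = 289.351

Euler characteristic 8−18+12 = 2 ✓


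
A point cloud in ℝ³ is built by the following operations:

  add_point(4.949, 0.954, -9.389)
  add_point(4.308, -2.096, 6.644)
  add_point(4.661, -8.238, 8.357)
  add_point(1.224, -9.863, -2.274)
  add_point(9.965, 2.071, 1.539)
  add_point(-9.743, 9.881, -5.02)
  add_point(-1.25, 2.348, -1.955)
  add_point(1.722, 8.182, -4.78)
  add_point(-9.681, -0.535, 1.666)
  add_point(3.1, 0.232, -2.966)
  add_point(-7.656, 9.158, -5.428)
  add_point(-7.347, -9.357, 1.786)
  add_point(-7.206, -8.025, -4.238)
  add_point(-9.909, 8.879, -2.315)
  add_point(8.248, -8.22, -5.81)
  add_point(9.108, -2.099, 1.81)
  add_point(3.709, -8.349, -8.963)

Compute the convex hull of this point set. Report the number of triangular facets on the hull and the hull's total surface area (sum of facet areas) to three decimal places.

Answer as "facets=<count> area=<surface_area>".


facets=26 area=1086.336

15 of the 17 inputs are extreme points: [0, 1, 2, 3, 4, 5, 7, 8, 10, 11, 12, 13, 14, 15, 16].

Triangle areas on the boundary:
  f1: (p1, p4, p13) → 86.9809
  f2: (p1, p2, p4) → 22.5286
  f3: (p11, p2, p3) → 53.1206
  f4: (p15, p2, p4) → 14.6041
  f5: (p7, p4, p13) → 57.9839
  f6: (p7, p0, p4) → 51.1119
  f7: (p8, p11, p2) → 61.9504
  f8: (p8, p1, p13) → 73.9558
  f9: (p8, p1, p2) → 46.2588
  f10: (p12, p11, p3) → 26.5072
  f11: (p12, p8, p11) → 27.4973
  f12: (p14, p2, p3) → 45.0298
  f13: (p14, p15, p2) → 48.9552
  f14: (p14, p0, p4) → 58.4512
  f15: (p14, p15, p4) → 17.0759
  f16: (p5, p7, p13) → 16.7464
  f17: (p5, p8, p13) → 10.7942
  f18: (p5, p12, p8) → 57.8268
  f19: (p16, p12, p3) → 32.1757
  f20: (p16, p14, p3) → 19.5811
  f21: (p16, p14, p0) → 25.8231
  f22: (p16, p5, p0) → 77.1462
  f23: (p16, p5, p12) → 106.6536
  f24: (p10, p7, p0) → 39.7345
  f25: (p10, p5, p0) → 4.3048
  f26: (p10, p5, p7) → 3.5380
Σ area = 1086.336

Check V−E+F: 15 − 39 + 26 = 2.


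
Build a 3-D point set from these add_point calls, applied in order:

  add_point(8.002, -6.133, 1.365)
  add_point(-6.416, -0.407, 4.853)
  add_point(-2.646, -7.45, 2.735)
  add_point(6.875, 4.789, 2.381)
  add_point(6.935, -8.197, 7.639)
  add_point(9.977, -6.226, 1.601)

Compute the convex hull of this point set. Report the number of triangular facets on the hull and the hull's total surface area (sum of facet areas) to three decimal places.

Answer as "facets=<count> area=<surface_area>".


6 of the 6 inputs are extreme points: [0, 1, 2, 3, 4, 5].

Facet areas (half cross-product norm):
  f1: (p4, p3, p1) → 93.3070
  f2: (p4, p3, p5) → 40.2110
  f3: (p2, p3, p1) → 59.1094
  f4: (p2, p4, p1) → 41.8029
  f5: (p2, p4, p5) → 37.9782
  f6: (p0, p3, p5) → 10.8754
  f7: (p0, p2, p5) → 3.1688
  f8: (p0, p2, p3) → 59.6328
Σ area = 346.086

Check V−E+F: 6 − 12 + 8 = 2.

facets=8 area=346.086


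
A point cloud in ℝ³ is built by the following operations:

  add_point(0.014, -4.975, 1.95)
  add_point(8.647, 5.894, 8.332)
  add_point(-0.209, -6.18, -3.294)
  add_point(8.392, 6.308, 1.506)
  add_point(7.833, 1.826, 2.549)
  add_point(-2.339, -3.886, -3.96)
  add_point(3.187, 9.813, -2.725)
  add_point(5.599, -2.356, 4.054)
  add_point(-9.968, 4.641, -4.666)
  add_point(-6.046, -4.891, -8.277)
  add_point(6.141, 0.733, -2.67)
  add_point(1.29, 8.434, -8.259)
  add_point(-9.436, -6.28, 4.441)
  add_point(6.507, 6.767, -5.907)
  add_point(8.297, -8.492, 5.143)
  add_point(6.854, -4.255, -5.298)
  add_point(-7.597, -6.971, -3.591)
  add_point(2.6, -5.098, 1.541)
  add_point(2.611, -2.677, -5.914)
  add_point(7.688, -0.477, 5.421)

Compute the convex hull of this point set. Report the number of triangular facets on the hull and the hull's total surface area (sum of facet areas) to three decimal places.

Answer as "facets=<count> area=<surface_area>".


Extreme-point indices: [1, 2, 3, 6, 8, 9, 11, 12, 13, 14, 15, 16] — 12 of 20 on the boundary.

Per-facet area ½‖(b−a)×(c−a)‖:
  f1: (p6, p1, p8) → 84.7815
  f2: (p12, p1, p8) → 151.2966
  f3: (p12, p14, p1) → 131.2818
  f4: (p11, p6, p8) → 37.1476
  f5: (p2, p15, p14) → 42.0638
  f6: (p3, p6, p1) → 20.4944
  f7: (p3, p14, p1) → 49.8023
  f8: (p3, p15, p14) → 70.4732
  f9: (p16, p12, p14) → 72.5539
  f10: (p16, p2, p14) → 32.3954
  f11: (p16, p12, p8) → 49.1644
  f12: (p13, p11, p15) → 31.0897
  f13: (p13, p3, p15) → 42.0041
  f14: (p13, p11, p6) → 14.6503
  f15: (p13, p3, p6) → 19.5746
  f16: (p9, p2, p15) → 25.7961
  f17: (p9, p16, p2) → 19.0349
  f18: (p9, p11, p15) → 86.6128
  f19: (p9, p11, p8) → 66.9589
  f20: (p9, p16, p8) → 29.2067
Σ area = 1076.383

Euler: V−E+F = 12−30+20 = 2.

facets=20 area=1076.383


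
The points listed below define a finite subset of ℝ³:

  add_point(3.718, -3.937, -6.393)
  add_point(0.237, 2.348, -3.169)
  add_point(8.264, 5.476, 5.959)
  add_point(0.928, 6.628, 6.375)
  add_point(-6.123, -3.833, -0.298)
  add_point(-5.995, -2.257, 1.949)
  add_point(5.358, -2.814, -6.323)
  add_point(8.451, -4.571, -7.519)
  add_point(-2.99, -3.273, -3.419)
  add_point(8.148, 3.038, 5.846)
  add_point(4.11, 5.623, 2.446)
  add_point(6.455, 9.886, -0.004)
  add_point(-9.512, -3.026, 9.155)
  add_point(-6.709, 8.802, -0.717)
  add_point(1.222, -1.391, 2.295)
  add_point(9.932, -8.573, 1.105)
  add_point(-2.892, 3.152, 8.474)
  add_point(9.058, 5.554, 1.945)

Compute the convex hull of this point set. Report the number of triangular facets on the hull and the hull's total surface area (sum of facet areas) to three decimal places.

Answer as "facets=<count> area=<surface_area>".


facets=22 area=931.626

Points on the hull: [0, 2, 3, 4, 7, 8, 9, 11, 12, 13, 15, 16, 17] (13 of 18).

Triangle areas on the boundary:
  f1: (p13, p7, p11) → 108.5378
  f2: (p4, p15, p12) → 81.5773
  f3: (p4, p13, p12) → 63.6164
  f4: (p9, p15, p12) → 119.5485
  f5: (p9, p2, p15) → 5.8737
  f6: (p3, p13, p11) → 47.8946
  f7: (p3, p2, p11) → 27.2575
  f8: (p17, p7, p15) → 63.3522
  f9: (p17, p2, p15) → 28.9759
  f10: (p17, p7, p11) → 35.6316
  f11: (p17, p2, p11) → 10.6568
  f12: (p0, p7, p15) → 23.6037
  f13: (p0, p4, p15) → 61.9161
  f14: (p0, p13, p7) → 28.3992
  f15: (p16, p3, p2) → 16.5806
  f16: (p16, p9, p12) → 35.7742
  f17: (p16, p9, p2) → 13.8605
  f18: (p16, p13, p12) → 51.3475
  f19: (p16, p3, p13) → 29.4856
  f20: (p8, p4, p13) → 28.0158
  f21: (p8, p0, p13) → 42.9557
  f22: (p8, p0, p4) → 6.7642
Σ area = 931.626

Check V−E+F: 13 − 33 + 22 = 2.


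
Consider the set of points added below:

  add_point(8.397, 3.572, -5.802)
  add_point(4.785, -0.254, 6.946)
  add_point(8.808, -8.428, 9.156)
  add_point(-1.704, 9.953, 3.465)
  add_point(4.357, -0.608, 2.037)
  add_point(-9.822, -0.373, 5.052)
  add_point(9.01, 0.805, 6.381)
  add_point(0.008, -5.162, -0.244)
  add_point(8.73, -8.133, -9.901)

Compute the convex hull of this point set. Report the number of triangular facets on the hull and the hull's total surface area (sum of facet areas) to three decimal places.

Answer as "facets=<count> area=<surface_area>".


8 of the 9 inputs are extreme points: [0, 1, 2, 3, 5, 6, 7, 8].

Triangle areas on the boundary:
  f1: (p7, p8, p5) → 29.4286
  f2: (p2, p7, p5) → 76.3325
  f3: (p2, p8, p6) → 87.5918
  f4: (p2, p7, p8) → 88.6288
  f5: (p0, p3, p5) → 98.8311
  f6: (p0, p8, p5) → 133.7912
  f7: (p0, p3, p6) → 83.4264
  f8: (p0, p8, p6) → 77.1055
  f9: (p1, p3, p6) → 26.6531
  f10: (p1, p2, p6) → 20.2798
  f11: (p1, p3, p5) → 78.0005
  f12: (p1, p2, p5) → 61.6977
Σ area = 861.767

Euler: V−E+F = 8−18+12 = 2.

facets=12 area=861.767


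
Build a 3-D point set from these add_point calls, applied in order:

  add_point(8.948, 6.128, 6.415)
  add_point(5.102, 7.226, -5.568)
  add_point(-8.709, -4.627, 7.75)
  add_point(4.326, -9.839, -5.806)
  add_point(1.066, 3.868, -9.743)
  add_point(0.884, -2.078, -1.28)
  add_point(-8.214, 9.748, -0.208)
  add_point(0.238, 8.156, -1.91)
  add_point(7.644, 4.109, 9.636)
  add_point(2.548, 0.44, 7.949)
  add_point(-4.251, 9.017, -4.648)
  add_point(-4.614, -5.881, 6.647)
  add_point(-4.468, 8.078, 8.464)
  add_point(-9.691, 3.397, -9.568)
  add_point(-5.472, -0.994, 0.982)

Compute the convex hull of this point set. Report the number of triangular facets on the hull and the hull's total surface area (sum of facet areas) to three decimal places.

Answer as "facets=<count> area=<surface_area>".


facets=20 area=1157.075

12 of the 15 inputs are extreme points: [0, 1, 2, 3, 4, 6, 7, 8, 10, 11, 12, 13].

Area of each hull facet:
  f1: (p4, p3, p13) → 77.5210
  f2: (p2, p3, p13) → 163.2911
  f3: (p10, p4, p13) → 39.5761
  f4: (p8, p3, p0) → 41.4545
  f5: (p1, p10, p4) → 28.8988
  f6: (p1, p3, p0) → 107.7189
  f7: (p1, p4, p3) → 48.3723
  f8: (p11, p2, p3) → 21.4684
  f9: (p11, p8, p3) → 126.3363
  f10: (p11, p8, p2) → 31.1608
  f11: (p12, p8, p2) → 85.8362
  f12: (p12, p8, p0) → 25.6419
  f13: (p7, p1, p0) → 36.9732
  f14: (p7, p1, p10) → 15.1395
  f15: (p6, p2, p13) → 93.3468
  f16: (p6, p12, p2) → 64.3346
  f17: (p6, p10, p13) → 27.6159
  f18: (p6, p7, p10) → 15.6641
  f19: (p6, p12, p0) → 63.2893
  f20: (p6, p7, p0) → 43.4358
Σ area = 1157.075

Check V−E+F: 12 − 30 + 20 = 2.


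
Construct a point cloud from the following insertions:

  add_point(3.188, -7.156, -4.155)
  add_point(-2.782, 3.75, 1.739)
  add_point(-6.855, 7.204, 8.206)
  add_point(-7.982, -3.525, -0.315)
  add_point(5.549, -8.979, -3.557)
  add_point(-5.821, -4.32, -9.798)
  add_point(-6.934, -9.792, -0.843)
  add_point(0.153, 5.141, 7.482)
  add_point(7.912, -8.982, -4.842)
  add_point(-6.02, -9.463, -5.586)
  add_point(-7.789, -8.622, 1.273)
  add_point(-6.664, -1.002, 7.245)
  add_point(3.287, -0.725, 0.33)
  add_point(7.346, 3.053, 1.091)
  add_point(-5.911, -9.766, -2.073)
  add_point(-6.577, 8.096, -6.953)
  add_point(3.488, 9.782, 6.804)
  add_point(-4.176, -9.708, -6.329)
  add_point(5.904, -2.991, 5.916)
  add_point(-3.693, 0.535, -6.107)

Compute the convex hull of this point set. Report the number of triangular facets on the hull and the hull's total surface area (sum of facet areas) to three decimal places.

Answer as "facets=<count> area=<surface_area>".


Hull vertices (16/20): indices [2, 3, 4, 5, 6, 7, 8, 9, 10, 11, 13, 14, 15, 16, 17, 18].

Facet areas (half cross-product norm):
  f1: (p15, p5, p3) → 59.2125
  f2: (p15, p5, p8) → 93.9571
  f3: (p13, p15, p8) → 112.6787
  f4: (p13, p15, p16) → 78.4478
  f5: (p13, p18, p8) → 48.1871
  f6: (p13, p18, p16) → 37.7049
  f7: (p2, p15, p3) → 85.6804
  f8: (p2, p15, p16) → 80.5673
  f9: (p17, p5, p8) → 38.9521
  f10: (p17, p9, p5) → 6.5664
  f11: (p10, p11, p18) → 62.1858
  f12: (p10, p5, p3) → 25.5223
  f13: (p10, p9, p5) → 20.1850
  f14: (p10, p2, p3) → 30.4861
  f15: (p10, p11, p2) → 21.5445
  f16: (p7, p18, p16) → 27.6618
  f17: (p7, p2, p16) → 19.8796
  f18: (p7, p11, p18) → 45.9409
  f19: (p7, p11, p2) → 28.8147
  f20: (p4, p18, p8) → 13.9707
  f21: (p6, p10, p18) → 19.7576
  f22: (p6, p4, p18) → 71.2920
  f23: (p6, p17, p9) → 4.1154
  f24: (p6, p10, p9) → 3.3664
  f25: (p6, p4, p8) → 4.9405
  f26: (p14, p17, p8) → 27.0613
  f27: (p14, p6, p8) → 7.1023
  f28: (p14, p6, p17) → 1.1101
Σ area = 1076.891

Check V−E+F: 16 − 42 + 28 = 2.

facets=28 area=1076.891


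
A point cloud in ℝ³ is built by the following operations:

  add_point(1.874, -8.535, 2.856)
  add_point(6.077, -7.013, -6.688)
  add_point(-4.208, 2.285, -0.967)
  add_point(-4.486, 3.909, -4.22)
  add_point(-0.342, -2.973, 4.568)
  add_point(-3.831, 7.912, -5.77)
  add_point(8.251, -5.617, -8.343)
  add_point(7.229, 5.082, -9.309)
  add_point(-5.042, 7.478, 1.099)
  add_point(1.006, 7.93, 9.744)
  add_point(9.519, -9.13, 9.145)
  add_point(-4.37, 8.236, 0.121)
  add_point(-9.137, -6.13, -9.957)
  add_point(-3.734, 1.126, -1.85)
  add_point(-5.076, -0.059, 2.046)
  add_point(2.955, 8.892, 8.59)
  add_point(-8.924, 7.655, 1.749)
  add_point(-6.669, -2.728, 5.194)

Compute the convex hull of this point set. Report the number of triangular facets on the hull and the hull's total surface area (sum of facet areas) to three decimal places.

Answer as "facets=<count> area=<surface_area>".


Points on the hull: [0, 1, 5, 6, 7, 9, 10, 11, 12, 15, 16, 17] (12 of 18).

Per-facet area ½‖(b−a)×(c−a)‖:
  f1: (p9, p15, p10) → 23.4668
  f2: (p7, p15, p10) → 174.9973
  f3: (p17, p9, p10) → 118.4154
  f4: (p6, p7, p12) → 94.0067
  f5: (p6, p7, p10) → 92.3664
  f6: (p0, p17, p12) → 81.4985
  f7: (p0, p17, p10) → 45.0260
  f8: (p5, p7, p15) → 94.4904
  f9: (p5, p7, p12) → 93.1096
  f10: (p16, p17, p9) → 67.2114
  f11: (p16, p9, p15) → 14.8044
  f12: (p16, p17, p12) → 87.0910
  f13: (p16, p5, p12) → 70.7905
  f14: (p1, p6, p10) → 22.6044
  f15: (p1, p0, p10) → 50.2361
  f16: (p1, p6, p12) → 19.9269
  f17: (p1, p0, p12) → 80.6169
  f18: (p11, p5, p15) → 23.9037
  f19: (p11, p16, p15) → 25.4313
  f20: (p11, p16, p5) → 13.1550
Σ area = 1293.149

Euler characteristic 12−30+20 = 2 ✓

facets=20 area=1293.149


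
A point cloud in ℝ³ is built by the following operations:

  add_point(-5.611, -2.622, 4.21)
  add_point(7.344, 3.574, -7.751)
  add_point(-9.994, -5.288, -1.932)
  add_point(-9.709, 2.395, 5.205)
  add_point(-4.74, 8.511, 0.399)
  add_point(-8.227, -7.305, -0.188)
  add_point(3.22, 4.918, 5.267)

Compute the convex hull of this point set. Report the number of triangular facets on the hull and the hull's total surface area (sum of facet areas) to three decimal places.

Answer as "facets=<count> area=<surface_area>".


Hull vertices (7/7): indices [0, 1, 2, 3, 4, 5, 6].

Triangle areas on the boundary:
  f1: (p4, p1, p2) → 114.4103
  f2: (p6, p4, p1) → 67.3814
  f3: (p3, p4, p2) → 47.8966
  f4: (p3, p6, p4) → 46.0513
  f5: (p5, p1, p2) → 32.4771
  f6: (p5, p6, p1) → 119.1480
  f7: (p5, p3, p2) → 16.7297
  f8: (p0, p3, p6) → 38.1857
  f9: (p0, p5, p6) → 25.3232
  f10: (p0, p5, p3) → 21.0515
Σ area = 528.655

Euler: V−E+F = 7−15+10 = 2.

facets=10 area=528.655


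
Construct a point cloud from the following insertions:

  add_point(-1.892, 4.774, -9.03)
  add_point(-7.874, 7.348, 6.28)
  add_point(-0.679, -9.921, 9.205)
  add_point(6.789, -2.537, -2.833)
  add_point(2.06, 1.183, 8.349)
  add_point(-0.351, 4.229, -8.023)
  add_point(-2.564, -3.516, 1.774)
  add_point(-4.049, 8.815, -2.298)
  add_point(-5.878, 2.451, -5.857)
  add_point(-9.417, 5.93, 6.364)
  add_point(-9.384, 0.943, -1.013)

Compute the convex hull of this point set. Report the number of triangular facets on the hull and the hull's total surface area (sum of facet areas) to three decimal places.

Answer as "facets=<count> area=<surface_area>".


Extreme-point indices: [0, 1, 2, 3, 4, 5, 7, 8, 9, 10] — 10 of 11 on the boundary.

Facet areas (half cross-product norm):
  f1: (p4, p2, p9) → 71.2044
  f2: (p4, p2, p3) → 72.2073
  f3: (p10, p2, p9) → 76.1713
  f4: (p1, p4, p9) → 12.0309
  f5: (p7, p4, p3) → 86.4161
  f6: (p7, p1, p4) → 56.1546
  f7: (p7, p1, p9) → 8.9686
  f8: (p7, p10, p9) → 40.0781
  f9: (p8, p10, p2) → 50.2265
  f10: (p8, p2, p3) → 110.8781
  f11: (p8, p0, p3) → 36.1883
  f12: (p8, p7, p0) → 20.3443
  f13: (p8, p7, p10) → 23.1715
  f14: (p5, p0, p3) → 3.8483
  f15: (p5, p7, p3) → 43.5281
  f16: (p5, p7, p0) → 7.7911
Σ area = 719.207

Euler: V−E+F = 10−24+16 = 2.

facets=16 area=719.207


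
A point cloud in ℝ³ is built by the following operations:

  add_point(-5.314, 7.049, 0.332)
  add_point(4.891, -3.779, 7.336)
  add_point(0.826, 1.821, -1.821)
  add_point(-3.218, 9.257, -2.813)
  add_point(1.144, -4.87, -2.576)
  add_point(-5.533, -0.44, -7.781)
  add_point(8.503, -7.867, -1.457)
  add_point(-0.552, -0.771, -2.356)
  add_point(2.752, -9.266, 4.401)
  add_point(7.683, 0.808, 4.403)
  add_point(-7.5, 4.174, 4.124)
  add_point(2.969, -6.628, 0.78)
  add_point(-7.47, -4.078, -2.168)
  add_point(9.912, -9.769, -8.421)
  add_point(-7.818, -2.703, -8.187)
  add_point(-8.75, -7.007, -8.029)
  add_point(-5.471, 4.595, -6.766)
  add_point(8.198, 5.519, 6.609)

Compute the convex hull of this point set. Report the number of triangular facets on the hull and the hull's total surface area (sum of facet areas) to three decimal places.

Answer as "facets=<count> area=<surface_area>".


facets=22 area=1021.252

Points on the hull: [0, 1, 3, 5, 6, 8, 10, 12, 13, 14, 15, 16, 17] (13 of 18).

Facet areas (half cross-product norm):
  f1: (p17, p3, p13) → 160.9334
  f2: (p16, p3, p13) → 65.9634
  f3: (p8, p13, p15) → 119.6555
  f4: (p10, p8, p1) → 49.4304
  f5: (p10, p17, p1) → 72.4414
  f6: (p14, p13, p15) → 41.4814
  f7: (p14, p10, p15) → 27.7584
  f8: (p14, p10, p16) → 43.0456
  f9: (p6, p8, p13) → 20.0861
  f10: (p6, p8, p1) → 27.3622
  f11: (p6, p17, p13) → 40.2637
  f12: (p6, p17, p1) → 50.2432
  f13: (p0, p16, p3) → 14.1985
  f14: (p0, p10, p16) → 17.0773
  f15: (p0, p17, p3) → 32.6754
  f16: (p0, p10, p17) → 39.2101
  f17: (p12, p8, p15) → 40.1733
  f18: (p12, p10, p15) → 16.4112
  f19: (p12, p10, p8) → 68.5457
  f20: (p5, p16, p13) → 40.0743
  f21: (p5, p14, p13) → 28.4229
  f22: (p5, p14, p16) → 5.7983
Σ area = 1021.252

Euler: V−E+F = 13−33+22 = 2.


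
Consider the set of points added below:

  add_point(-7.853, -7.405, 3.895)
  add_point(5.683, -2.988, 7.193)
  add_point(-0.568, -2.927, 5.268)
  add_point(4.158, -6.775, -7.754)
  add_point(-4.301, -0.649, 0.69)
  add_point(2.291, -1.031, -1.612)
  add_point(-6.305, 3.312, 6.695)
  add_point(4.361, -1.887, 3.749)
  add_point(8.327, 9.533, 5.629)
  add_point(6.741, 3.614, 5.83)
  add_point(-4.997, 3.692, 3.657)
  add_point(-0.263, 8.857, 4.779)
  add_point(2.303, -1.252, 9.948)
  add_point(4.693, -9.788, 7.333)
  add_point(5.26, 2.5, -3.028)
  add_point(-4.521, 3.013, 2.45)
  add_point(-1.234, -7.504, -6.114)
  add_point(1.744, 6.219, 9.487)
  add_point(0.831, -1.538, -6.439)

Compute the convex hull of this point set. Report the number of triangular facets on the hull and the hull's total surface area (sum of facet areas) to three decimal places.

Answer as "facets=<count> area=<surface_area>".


Points on the hull: [0, 1, 3, 4, 6, 8, 10, 11, 12, 13, 14, 15, 16, 17, 18] (15 of 19).

Per-facet area ½‖(b−a)×(c−a)‖:
  f1: (p3, p13, p8) → 146.2557
  f2: (p16, p13, p0) → 75.4949
  f3: (p16, p3, p13) → 42.0555
  f4: (p18, p16, p3) → 16.0784
  f5: (p18, p16, p15) → 35.1978
  f6: (p12, p17, p8) → 29.0537
  f7: (p12, p13, p0) → 57.5114
  f8: (p6, p12, p0) → 55.8953
  f9: (p6, p12, p17) → 32.8314
  f10: (p4, p15, p0) → 14.1340
  f11: (p4, p16, p0) → 41.3897
  f12: (p4, p16, p15) → 8.2903
  f13: (p14, p3, p8) → 25.8221
  f14: (p14, p18, p3) → 21.1789
  f15: (p1, p13, p8) → 5.2787
  f16: (p1, p12, p8) → 29.9552
  f17: (p1, p12, p13) → 15.6159
  f18: (p10, p15, p0) → 7.8584
  f19: (p10, p6, p0) → 18.5795
  f20: (p11, p17, p8) → 22.9495
  f21: (p11, p6, p17) → 23.5507
  f22: (p11, p10, p6) → 11.5710
  f23: (p11, p14, p8) → 46.2402
  f24: (p11, p10, p15) → 5.0291
  f25: (p11, p18, p15) → 41.2527
  f26: (p11, p14, p18) → 37.0676
Σ area = 866.137

Check V−E+F: 15 − 39 + 26 = 2.

facets=26 area=866.137


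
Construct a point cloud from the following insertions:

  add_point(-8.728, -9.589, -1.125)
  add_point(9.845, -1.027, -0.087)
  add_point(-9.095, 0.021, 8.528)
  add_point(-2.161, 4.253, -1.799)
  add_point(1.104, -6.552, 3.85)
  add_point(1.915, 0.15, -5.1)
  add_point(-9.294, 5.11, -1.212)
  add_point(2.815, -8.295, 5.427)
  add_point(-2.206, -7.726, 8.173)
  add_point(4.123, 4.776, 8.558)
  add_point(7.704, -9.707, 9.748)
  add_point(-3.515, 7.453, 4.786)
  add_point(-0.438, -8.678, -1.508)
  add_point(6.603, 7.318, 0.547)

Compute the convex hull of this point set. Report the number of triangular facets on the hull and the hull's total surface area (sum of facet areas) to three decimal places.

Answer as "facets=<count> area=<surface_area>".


Points on the hull: [0, 1, 2, 5, 6, 8, 9, 10, 11, 12, 13] (11 of 14).

Facet areas (half cross-product norm):
  f1: (p13, p11, p6) → 44.5513
  f2: (p5, p0, p6) → 85.9574
  f3: (p5, p13, p6) → 65.9145
  f4: (p5, p13, p1) → 39.2257
  f5: (p12, p10, p1) → 77.1913
  f6: (p12, p0, p10) → 49.1183
  f7: (p12, p5, p1) → 46.1544
  f8: (p12, p5, p0) → 38.3426
  f9: (p8, p0, p10) → 45.1212
  f10: (p9, p13, p11) → 38.0647
  f11: (p9, p10, p1) → 75.3906
  f12: (p9, p13, p1) → 39.1149
  f13: (p2, p9, p11) → 44.5225
  f14: (p2, p11, p6) → 41.1507
  f15: (p2, p8, p10) → 33.0069
  f16: (p2, p9, p10) → 104.5686
  f17: (p2, p0, p6) → 71.4156
  f18: (p2, p8, p0) → 58.1229
Σ area = 996.934

Euler characteristic 11−27+18 = 2 ✓

facets=18 area=996.934


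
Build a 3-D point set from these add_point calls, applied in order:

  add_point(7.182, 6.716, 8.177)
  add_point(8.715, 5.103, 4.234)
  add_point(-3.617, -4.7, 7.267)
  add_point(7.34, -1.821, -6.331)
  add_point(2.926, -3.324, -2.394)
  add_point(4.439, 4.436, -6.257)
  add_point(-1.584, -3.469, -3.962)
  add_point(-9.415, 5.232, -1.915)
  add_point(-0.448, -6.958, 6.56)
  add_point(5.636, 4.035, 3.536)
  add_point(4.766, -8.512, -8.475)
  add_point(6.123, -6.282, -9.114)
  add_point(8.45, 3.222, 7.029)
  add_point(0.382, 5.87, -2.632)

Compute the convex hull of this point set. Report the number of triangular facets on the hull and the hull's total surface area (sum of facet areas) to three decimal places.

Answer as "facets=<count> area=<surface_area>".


facets=20 area=795.919

Extreme-point indices: [0, 1, 2, 3, 5, 6, 7, 8, 10, 11, 12, 13] — 12 of 14 on the boundary.

Facet areas (half cross-product norm):
  f1: (p2, p0, p7) → 113.8650
  f2: (p5, p0, p1) → 18.3863
  f3: (p6, p10, p7) → 19.9083
  f4: (p6, p2, p7) → 66.7261
  f5: (p6, p2, p10) → 44.8701
  f6: (p8, p2, p10) → 27.6518
  f7: (p8, p2, p0) → 30.8809
  f8: (p3, p5, p1) → 38.9588
  f9: (p13, p0, p7) → 55.5477
  f10: (p13, p5, p7) → 18.3784
  f11: (p13, p5, p0) → 35.4293
  f12: (p12, p8, p10) → 107.5149
  f13: (p12, p3, p1) → 19.8955
  f14: (p12, p0, p1) → 6.3966
  f15: (p12, p8, p0) → 23.2036
  f16: (p11, p3, p5) → 13.9735
  f17: (p11, p10, p7) → 27.7291
  f18: (p11, p5, p7) → 78.5059
  f19: (p11, p12, p10) → 24.3757
  f20: (p11, p12, p3) → 23.7221
Σ area = 795.919

Euler characteristic 12−30+20 = 2 ✓


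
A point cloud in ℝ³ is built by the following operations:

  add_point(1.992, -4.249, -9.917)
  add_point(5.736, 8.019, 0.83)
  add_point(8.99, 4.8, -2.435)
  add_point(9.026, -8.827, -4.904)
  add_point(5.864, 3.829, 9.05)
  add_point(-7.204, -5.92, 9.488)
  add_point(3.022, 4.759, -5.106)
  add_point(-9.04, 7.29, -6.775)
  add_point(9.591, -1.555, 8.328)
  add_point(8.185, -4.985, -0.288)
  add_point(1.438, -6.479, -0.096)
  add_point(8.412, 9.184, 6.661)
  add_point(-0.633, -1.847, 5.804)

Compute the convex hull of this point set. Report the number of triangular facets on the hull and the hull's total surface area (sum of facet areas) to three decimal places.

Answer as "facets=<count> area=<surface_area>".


facets=16 area=1102.495

10 of the 13 inputs are extreme points: [0, 1, 2, 3, 4, 5, 6, 7, 8, 11].

Triangle areas on the boundary:
  f1: (p3, p5, p8) → 130.7481
  f2: (p2, p3, p8) → 81.2819
  f3: (p11, p5, p7) → 203.2919
  f4: (p11, p2, p8) → 52.8219
  f5: (p0, p2, p3) → 62.8542
  f6: (p0, p5, p7) → 159.9381
  f7: (p0, p3, p5) → 103.3375
  f8: (p4, p5, p8) → 53.6947
  f9: (p4, p11, p8) → 19.1302
  f10: (p4, p11, p5) → 29.0792
  f11: (p1, p2, p7) → 45.5786
  f12: (p1, p11, p7) → 33.8559
  f13: (p1, p11, p2) → 16.9247
  f14: (p6, p2, p7) → 14.0121
  f15: (p6, p0, p7) → 63.8171
  f16: (p6, p0, p2) → 32.1286
Σ area = 1102.495

Check V−E+F: 10 − 24 + 16 = 2.


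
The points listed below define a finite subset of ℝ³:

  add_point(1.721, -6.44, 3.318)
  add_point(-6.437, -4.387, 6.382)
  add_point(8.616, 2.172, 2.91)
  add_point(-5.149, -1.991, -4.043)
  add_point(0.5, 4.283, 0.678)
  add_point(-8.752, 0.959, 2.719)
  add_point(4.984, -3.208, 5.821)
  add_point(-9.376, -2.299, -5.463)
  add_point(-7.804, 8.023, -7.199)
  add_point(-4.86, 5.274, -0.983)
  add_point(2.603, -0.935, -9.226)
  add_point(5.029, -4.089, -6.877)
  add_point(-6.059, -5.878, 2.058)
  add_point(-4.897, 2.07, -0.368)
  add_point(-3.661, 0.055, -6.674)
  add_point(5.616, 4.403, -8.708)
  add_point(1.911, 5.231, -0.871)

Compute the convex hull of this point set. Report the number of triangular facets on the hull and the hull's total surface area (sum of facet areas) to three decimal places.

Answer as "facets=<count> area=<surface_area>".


Extreme-point indices: [0, 1, 2, 4, 5, 6, 7, 8, 9, 10, 11, 12, 15, 16] — 14 of 17 on the boundary.

Per-facet area ½‖(b−a)×(c−a)‖:
  f1: (p10, p8, p7) → 63.8646
  f2: (p5, p8, p7) → 45.5964
  f3: (p5, p1, p7) → 29.5612
  f4: (p5, p1, p2) → 57.3836
  f5: (p15, p10, p8) → 41.7844
  f6: (p11, p10, p7) → 28.0732
  f7: (p11, p15, p2) → 49.5316
  f8: (p11, p15, p10) → 13.5912
  f9: (p9, p5, p8) → 22.6724
  f10: (p12, p1, p7) → 15.9733
  f11: (p12, p11, p7) → 61.6441
  f12: (p0, p12, p1) → 18.1122
  f13: (p0, p12, p11) → 42.9635
  f14: (p16, p9, p8) → 22.8340
  f15: (p16, p15, p2) → 36.0476
  f16: (p16, p15, p8) → 51.6172
  f17: (p6, p11, p2) → 42.2809
  f18: (p6, p0, p11) → 28.4752
  f19: (p6, p1, p2) → 32.5644
  f20: (p6, p0, p1) → 22.5901
  f21: (p4, p16, p2) → 9.5182
  f22: (p4, p16, p9) → 6.2316
  f23: (p4, p5, p2) → 29.8232
  f24: (p4, p9, p5) → 18.9244
Σ area = 791.658

Check V−E+F: 14 − 36 + 24 = 2.

facets=24 area=791.658


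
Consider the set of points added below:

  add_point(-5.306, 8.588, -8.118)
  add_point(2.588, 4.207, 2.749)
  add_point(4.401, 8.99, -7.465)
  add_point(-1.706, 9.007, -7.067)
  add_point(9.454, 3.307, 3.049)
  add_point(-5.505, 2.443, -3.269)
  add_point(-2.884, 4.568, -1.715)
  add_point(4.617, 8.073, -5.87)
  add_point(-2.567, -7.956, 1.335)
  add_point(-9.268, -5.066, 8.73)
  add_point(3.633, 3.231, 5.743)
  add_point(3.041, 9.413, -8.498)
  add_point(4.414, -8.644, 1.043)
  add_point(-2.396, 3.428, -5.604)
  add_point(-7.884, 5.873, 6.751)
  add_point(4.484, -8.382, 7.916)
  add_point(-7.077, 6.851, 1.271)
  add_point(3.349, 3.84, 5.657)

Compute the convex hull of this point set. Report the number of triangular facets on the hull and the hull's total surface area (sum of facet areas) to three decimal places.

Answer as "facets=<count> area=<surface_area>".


facets=26 area=945.008

Points on the hull: [0, 2, 3, 4, 5, 8, 9, 10, 11, 12, 13, 14, 15, 16, 17] (15 of 18).

Area of each hull facet:
  f1: (p15, p12, p4) → 44.3036
  f2: (p15, p14, p9) → 78.9807
  f3: (p2, p12, p4) → 84.4785
  f4: (p2, p11, p12) → 15.1832
  f5: (p2, p14, p11) → 16.7510
  f6: (p10, p15, p4) → 37.9807
  f7: (p10, p15, p14) → 67.5764
  f8: (p13, p11, p12) → 60.1290
  f9: (p0, p13, p11) → 25.2766
  f10: (p0, p5, p9) → 22.9800
  f11: (p17, p2, p4) → 43.0895
  f12: (p17, p2, p14) → 80.6711
  f13: (p17, p10, p4) → 2.0611
  f14: (p17, p10, p14) → 3.2237
  f15: (p8, p13, p12) → 46.7487
  f16: (p8, p5, p9) → 60.5107
  f17: (p8, p0, p5) → 16.7685
  f18: (p8, p0, p13) → 20.2088
  f19: (p8, p15, p9) → 50.1521
  f20: (p8, p15, p12) → 24.1311
  f21: (p3, p14, p11) → 29.0482
  f22: (p3, p0, p11) → 5.1031
  f23: (p16, p14, p9) → 29.3977
  f24: (p16, p0, p9) → 50.3515
  f25: (p16, p3, p14) → 11.6321
  f26: (p16, p3, p0) → 18.2709
Σ area = 945.008

Euler characteristic 15−39+26 = 2 ✓


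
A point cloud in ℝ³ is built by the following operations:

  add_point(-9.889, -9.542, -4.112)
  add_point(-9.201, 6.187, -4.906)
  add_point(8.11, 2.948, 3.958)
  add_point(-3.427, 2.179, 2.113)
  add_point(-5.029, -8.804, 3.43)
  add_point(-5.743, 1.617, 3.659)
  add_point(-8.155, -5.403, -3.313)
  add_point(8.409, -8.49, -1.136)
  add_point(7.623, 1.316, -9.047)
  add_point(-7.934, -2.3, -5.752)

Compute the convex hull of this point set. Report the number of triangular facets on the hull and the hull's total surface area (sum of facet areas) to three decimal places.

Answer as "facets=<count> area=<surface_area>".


Hull vertices (8/10): indices [0, 1, 2, 4, 5, 7, 8, 9].

Facet areas (half cross-product norm):
  f1: (p8, p7, p0) → 116.3848
  f2: (p5, p1, p0) → 71.7105
  f3: (p9, p1, p0) → 16.3246
  f4: (p9, p8, p0) → 54.3955
  f5: (p9, p8, p1) → 70.1900
  f6: (p4, p7, p0) → 61.9788
  f7: (p4, p5, p0) → 46.9350
  f8: (p2, p8, p7) → 70.3563
  f9: (p2, p4, p7) → 88.1075
  f10: (p2, p4, p5) → 72.6895
  f11: (p2, p8, p1) → 114.9461
  f12: (p2, p5, p1) → 68.2067
Σ area = 852.225

Check V−E+F: 8 − 18 + 12 = 2.

facets=12 area=852.225


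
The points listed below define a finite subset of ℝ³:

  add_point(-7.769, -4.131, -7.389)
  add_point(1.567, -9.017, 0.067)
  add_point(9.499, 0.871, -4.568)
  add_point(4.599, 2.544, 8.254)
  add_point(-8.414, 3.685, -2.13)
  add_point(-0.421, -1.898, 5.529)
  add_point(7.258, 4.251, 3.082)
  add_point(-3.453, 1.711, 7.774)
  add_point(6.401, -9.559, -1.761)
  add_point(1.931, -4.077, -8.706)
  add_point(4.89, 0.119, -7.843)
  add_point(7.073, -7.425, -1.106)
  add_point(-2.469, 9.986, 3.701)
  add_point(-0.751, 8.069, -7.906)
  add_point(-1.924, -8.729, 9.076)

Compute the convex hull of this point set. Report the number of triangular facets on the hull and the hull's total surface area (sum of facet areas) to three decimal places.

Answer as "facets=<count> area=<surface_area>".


facets=24 area=1017.000

Hull vertices (14/15): indices [0, 1, 2, 3, 4, 6, 7, 8, 9, 10, 11, 12, 13, 14].

Area of each hull facet:
  f1: (p0, p14, p4) → 82.0139
  f2: (p13, p12, p4) → 51.4221
  f3: (p13, p0, p4) → 49.8072
  f4: (p7, p14, p4) → 56.1707
  f5: (p7, p12, p4) → 45.3022
  f6: (p3, p7, p12) → 37.0542
  f7: (p3, p7, p14) → 43.0539
  f8: (p9, p8, p2) → 45.9903
  f9: (p9, p8, p0) → 45.4595
  f10: (p9, p13, p0) → 59.5608
  f11: (p1, p0, p14) → 60.1411
  f12: (p1, p8, p14) → 18.7129
  f13: (p1, p8, p0) → 28.8671
  f14: (p6, p3, p12) → 32.8871
  f15: (p6, p13, p2) → 55.0507
  f16: (p6, p13, p12) → 64.9221
  f17: (p11, p8, p14) → 15.8737
  f18: (p11, p3, p14) → 79.1313
  f19: (p11, p6, p3) → 37.5895
  f20: (p11, p8, p2) → 6.7061
  f21: (p11, p6, p2) → 40.2627
  f22: (p10, p13, p2) → 25.8963
  f23: (p10, p9, p2) → 11.1463
  f24: (p10, p9, p13) → 23.9788
Σ area = 1017.000

Euler: V−E+F = 14−36+24 = 2.
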